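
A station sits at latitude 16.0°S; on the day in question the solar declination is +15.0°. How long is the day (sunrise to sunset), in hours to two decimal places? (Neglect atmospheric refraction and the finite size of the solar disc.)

11.41 hours

The sunset hour angle satisfies cos H_s = −tan φ tan δ = 0.0768, giving H_s = 85.60°.
Day length = 2 H_s / 15° h⁻¹ = 171.20° / 15 = 11.413 h.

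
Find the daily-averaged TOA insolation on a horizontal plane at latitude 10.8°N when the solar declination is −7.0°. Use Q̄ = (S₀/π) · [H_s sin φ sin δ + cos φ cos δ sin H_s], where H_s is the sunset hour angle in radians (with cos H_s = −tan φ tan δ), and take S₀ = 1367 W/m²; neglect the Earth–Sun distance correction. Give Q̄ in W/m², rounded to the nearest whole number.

409 W/m²

The sunset hour angle satisfies cos H_s = −tan φ tan δ = 0.0234, giving H_s = 88.66°. In radians, H_s = 1.5474.
H_s sin φ sin δ = 1.5474 × 0.1874 × -0.1219 = -0.0353.
cos φ cos δ sin H_s = 0.9823 × 0.9925 × 0.9997 = 0.9746.
Q̄ = (1367/π) × (-0.0353 + 0.9746) = 435.13 × 0.9393 = 408.72 W/m².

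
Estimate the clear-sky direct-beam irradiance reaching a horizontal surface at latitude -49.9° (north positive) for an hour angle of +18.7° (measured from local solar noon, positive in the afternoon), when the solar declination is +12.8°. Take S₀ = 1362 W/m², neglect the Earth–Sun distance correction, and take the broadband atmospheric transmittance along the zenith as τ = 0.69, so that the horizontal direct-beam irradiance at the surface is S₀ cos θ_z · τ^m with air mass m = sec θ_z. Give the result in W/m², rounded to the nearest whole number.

242 W/m²

cos θ_z = sin(-49.9°) sin(12.8°) + cos(-49.9°) cos(12.8°) cos(18.70°) = -0.1695 + 0.5950 = 0.4255.
Air mass m = 1/cos θ_z = 1/0.4255 = 2.350; τ^m = 0.69^2.350 = 0.4181.
Surface direct beam = 1362 × 0.4255 × 0.4181 = 242.30 W/m².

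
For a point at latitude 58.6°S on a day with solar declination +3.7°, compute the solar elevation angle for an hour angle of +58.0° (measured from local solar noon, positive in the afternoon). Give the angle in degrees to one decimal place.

With φ = -58.6°, δ = 3.7°, H = 58.00°: sin φ sin δ = -0.0551, cos φ cos δ cos H = 0.2755, so cos θ_z = 0.2204.
θ_z = arccos(0.2204) = 77.27°, so the elevation is 90° − 77.27° = 12.73°.

12.7°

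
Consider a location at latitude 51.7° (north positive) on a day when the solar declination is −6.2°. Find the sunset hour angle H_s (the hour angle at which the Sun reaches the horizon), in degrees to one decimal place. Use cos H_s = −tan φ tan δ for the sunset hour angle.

82.1°

−tan φ tan δ = −(1.2662)(-0.1086) = 0.1375; H_s = arccos(0.1375) = 82.10°.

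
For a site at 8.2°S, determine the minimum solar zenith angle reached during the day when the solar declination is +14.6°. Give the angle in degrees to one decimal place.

22.8°

At local solar noon the hour angle is zero, so the zenith angle is |φ − δ| = |-8.2° − (14.6°)| = 22.8°.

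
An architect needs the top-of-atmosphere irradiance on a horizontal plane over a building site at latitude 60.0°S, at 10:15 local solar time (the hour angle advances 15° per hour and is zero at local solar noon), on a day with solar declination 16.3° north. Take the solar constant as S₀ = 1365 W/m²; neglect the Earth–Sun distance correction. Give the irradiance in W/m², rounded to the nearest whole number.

256 W/m²

Hour angle H = 15° × (10.25 − 12) = -26.25°.
With φ = -60.0°, δ = 16.3°, H = -26.25°: sin φ sin δ = -0.2431, cos φ cos δ cos H = 0.4304, so cos θ_z = 0.1873.
Top-of-atmosphere irradiance = S₀ cos θ_z = 1365 × 0.1873 = 255.66 W/m².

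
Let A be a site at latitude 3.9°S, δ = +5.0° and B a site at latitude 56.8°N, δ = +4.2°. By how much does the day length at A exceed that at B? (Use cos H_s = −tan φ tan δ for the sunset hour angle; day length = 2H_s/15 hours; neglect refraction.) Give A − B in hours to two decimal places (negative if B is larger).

-0.90 h

A: H_s = arccos(−tan -3.9° · tan 5.0°) = 89.66°, so 2H_s/15 = 11.9547 h.
B: H_s = arccos(−tan 56.8° · tan 4.2°) = 96.44°, so 2H_s/15 = 12.8587 h.
A − B = 11.9547 − 12.8587 = -0.9040 h.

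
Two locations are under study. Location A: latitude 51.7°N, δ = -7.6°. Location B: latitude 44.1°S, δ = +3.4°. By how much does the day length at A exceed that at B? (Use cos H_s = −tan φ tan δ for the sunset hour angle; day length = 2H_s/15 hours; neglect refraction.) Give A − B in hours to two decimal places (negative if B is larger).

A: H_s = arccos(−tan 51.7° · tan -7.6°) = 80.27°, so 2H_s/15 = 10.7027 h.
B: H_s = arccos(−tan -44.1° · tan 3.4°) = 86.70°, so 2H_s/15 = 11.5600 h.
A − B = 10.7027 − 11.5600 = -0.8573 h.

-0.86 h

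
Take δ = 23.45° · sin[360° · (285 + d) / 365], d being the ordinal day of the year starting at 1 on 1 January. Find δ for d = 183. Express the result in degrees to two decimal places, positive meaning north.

+22.97°

360 × (285 + 183) / 365 = 461.589°; sin(461.589°) = 0.9796.
δ = 23.45 × 0.9796 = 22.972° ≈ +22.97°.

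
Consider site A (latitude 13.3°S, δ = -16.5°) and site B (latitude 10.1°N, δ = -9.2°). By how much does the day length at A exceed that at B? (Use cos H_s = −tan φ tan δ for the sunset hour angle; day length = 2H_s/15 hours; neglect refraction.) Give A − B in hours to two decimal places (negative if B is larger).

A: H_s = arccos(−tan -13.3° · tan -16.5°) = 94.02°, so 2H_s/15 = 12.5360 h.
B: H_s = arccos(−tan 10.1° · tan -9.2°) = 88.35°, so 2H_s/15 = 11.7800 h.
A − B = 12.5360 − 11.7800 = 0.7560 h.

+0.76 h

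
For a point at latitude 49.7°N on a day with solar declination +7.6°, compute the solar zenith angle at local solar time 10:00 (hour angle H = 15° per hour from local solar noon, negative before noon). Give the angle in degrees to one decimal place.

49.0°

Hour angle H = 15° × (10 − 12) = -30.00°.
cos θ_z = sin φ sin δ + cos φ cos δ cos H = (0.7627)(0.1323) + (0.6468)(0.9912)(0.8660) = 0.6561.
θ_z = arccos(0.6561) = 49.00°.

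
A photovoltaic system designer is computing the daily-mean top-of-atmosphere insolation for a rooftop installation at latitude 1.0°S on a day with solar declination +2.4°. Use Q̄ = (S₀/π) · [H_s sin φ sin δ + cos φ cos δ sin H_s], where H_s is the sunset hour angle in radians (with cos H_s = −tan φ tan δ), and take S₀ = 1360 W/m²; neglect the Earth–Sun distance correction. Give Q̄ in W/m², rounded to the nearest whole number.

432 W/m²

−tan φ tan δ = −(-0.0175)(0.0419) = 0.0007; H_s = arccos(0.0007) = 89.96°. In radians, H_s = 1.5701.
H_s sin φ sin δ = 1.5701 × -0.0175 × 0.0419 = -0.0012.
cos φ cos δ sin H_s = 0.9998 × 0.9991 × 1.0000 = 0.9989.
Q̄ = (1360/π) × (-0.0012 + 0.9989) = 432.90 × 0.9977 = 431.90 W/m².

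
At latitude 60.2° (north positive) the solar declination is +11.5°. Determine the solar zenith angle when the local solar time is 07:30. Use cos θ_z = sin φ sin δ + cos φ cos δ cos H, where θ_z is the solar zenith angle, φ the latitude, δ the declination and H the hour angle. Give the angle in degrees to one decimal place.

Hour angle H = 15° × (7.5 − 12) = -67.50°.
With φ = 60.2°, δ = 11.5°, H = -67.50°: sin φ sin δ = 0.1730, cos φ cos δ cos H = 0.1864, so cos θ_z = 0.3594.
θ_z = arccos(0.3594) = 68.94°.

68.9°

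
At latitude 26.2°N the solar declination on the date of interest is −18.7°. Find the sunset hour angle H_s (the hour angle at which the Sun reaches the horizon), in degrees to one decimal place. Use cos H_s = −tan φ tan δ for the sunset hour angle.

80.4°

−tan φ tan δ = −(0.4921)(-0.3385) = 0.1666; H_s = arccos(0.1666) = 80.41°.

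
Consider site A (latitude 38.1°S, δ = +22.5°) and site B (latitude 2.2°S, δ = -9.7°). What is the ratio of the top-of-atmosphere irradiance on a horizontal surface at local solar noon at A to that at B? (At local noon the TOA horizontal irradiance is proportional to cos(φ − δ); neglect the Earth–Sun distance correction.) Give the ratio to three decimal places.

A: cos θ_z = cos(-38.1° − (22.5°)) = 0.4909.
B: cos θ_z = cos(-2.2° − (-9.7°)) = 0.9914.
Ratio A/B = 0.4909 / 0.9914 = 0.4952.

0.495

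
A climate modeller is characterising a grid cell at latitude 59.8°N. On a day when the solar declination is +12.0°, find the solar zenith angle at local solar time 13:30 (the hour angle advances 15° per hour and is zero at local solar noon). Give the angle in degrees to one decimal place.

Hour angle H = 15° × (13.5 − 12) = 22.50°.
cos θ_z = sin φ sin δ + cos φ cos δ cos H = (0.8643)(0.2079) + (0.5030)(0.9781)(0.9239) = 0.6342.
θ_z = arccos(0.6342) = 50.64°.

50.6°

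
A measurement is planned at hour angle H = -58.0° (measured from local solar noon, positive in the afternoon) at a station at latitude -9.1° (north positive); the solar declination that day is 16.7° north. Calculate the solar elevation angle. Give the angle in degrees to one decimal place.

With φ = -9.1°, δ = 16.7°, H = -58.00°: sin φ sin δ = -0.0454, cos φ cos δ cos H = 0.5012, so cos θ_z = 0.4558.
θ_z = arccos(0.4558) = 62.88°, so the elevation is 90° − 62.88° = 27.12°.

27.1°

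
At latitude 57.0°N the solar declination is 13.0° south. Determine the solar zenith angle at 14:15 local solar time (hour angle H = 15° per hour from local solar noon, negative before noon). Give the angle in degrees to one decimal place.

75.4°

Hour angle H = 15° × (14.25 − 12) = 33.75°.
cos θ_z = sin φ sin δ + cos φ cos δ cos H = (0.8387)(-0.2250) + (0.5446)(0.9744)(0.8315) = 0.2525.
θ_z = arccos(0.2525) = 75.37°.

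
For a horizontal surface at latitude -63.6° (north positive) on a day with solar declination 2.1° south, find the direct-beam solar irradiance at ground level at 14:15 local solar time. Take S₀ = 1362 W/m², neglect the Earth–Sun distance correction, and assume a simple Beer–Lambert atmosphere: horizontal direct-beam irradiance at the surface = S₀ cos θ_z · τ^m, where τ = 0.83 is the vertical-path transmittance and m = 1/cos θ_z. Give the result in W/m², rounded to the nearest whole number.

Hour angle H = 15° × (14.25 − 12) = 33.75°.
cos θ_z = sin φ sin δ + cos φ cos δ cos H = (-0.8957)(-0.0366) + (0.4446)(0.9993)(0.8315) = 0.4022.
Air mass m = 1/cos θ_z = 1/0.4022 = 2.486; τ^m = 0.83^2.486 = 0.6293.
Surface direct beam = 1362 × 0.4022 × 0.6293 = 344.73 W/m².

345 W/m²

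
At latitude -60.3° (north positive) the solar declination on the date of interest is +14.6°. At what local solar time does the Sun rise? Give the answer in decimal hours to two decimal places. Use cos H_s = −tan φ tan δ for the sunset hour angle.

The sunset hour angle satisfies cos H_s = −tan φ tan δ = 0.4567, giving H_s = 62.83°.
Sunrise is at 12 − H_s/15 = 12 − 4.189 = 7.811 h local solar time.

7.81 h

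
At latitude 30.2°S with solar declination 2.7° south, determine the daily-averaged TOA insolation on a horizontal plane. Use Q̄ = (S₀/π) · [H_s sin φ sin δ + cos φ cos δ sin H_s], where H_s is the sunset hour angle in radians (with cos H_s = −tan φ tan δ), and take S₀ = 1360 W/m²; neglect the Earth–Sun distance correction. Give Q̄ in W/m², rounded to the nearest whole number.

cos H_s = −tan(-30.2°) · tan(-2.7°) = -0.0274, so H_s = arccos(-0.0274) = 91.57°. In radians, H_s = 1.5982.
H_s sin φ sin δ = 1.5982 × -0.5030 × -0.0471 = 0.0379.
cos φ cos δ sin H_s = 0.8643 × 0.9989 × 0.9996 = 0.8630.
Q̄ = (1360/π) × (0.0379 + 0.8630) = 432.90 × 0.9009 = 390.00 W/m².

390 W/m²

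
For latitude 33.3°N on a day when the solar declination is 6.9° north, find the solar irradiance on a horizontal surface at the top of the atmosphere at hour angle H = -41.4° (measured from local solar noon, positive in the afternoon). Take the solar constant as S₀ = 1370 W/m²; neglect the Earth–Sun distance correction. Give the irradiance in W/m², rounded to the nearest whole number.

With φ = 33.3°, δ = 6.9°, H = -41.40°: sin φ sin δ = 0.0660, cos φ cos δ cos H = 0.6224, so cos θ_z = 0.6884.
Top-of-atmosphere irradiance = S₀ cos θ_z = 1370 × 0.6884 = 943.11 W/m².

943 W/m²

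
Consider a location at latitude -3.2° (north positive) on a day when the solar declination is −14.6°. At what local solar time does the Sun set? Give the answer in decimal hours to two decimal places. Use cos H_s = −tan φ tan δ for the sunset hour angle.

18.06 h

The sunset hour angle satisfies cos H_s = −tan φ tan δ = -0.0146, giving H_s = 90.84°.
Sunset is at 12 + H_s/15 = 12 + 6.056 = 18.056 h local solar time.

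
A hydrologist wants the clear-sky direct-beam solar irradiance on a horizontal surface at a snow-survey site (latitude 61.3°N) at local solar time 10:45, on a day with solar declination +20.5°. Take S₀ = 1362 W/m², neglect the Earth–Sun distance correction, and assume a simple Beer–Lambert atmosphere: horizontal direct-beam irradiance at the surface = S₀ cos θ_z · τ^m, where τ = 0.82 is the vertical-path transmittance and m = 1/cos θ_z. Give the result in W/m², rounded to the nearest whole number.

762 W/m²

Hour angle H = 15° × (10.75 − 12) = -18.75°.
With φ = 61.3°, δ = 20.5°, H = -18.75°: sin φ sin δ = 0.3072, cos φ cos δ cos H = 0.4259, so cos θ_z = 0.7331.
Air mass m = 1/cos θ_z = 1/0.7331 = 1.364; τ^m = 0.82^1.364 = 0.7629.
Surface direct beam = 1362 × 0.7331 × 0.7629 = 761.74 W/m².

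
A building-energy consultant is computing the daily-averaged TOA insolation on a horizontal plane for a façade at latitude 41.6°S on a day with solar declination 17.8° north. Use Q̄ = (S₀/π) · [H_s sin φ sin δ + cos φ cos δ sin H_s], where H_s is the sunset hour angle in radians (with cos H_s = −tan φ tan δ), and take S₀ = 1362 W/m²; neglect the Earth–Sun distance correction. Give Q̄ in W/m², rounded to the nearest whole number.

183 W/m²

The sunset hour angle satisfies cos H_s = −tan φ tan δ = 0.2851, giving H_s = 73.44°. In radians, H_s = 1.2818.
H_s sin φ sin δ = 1.2818 × -0.6639 × 0.3057 = -0.2601.
cos φ cos δ sin H_s = 0.7478 × 0.9521 × 0.9585 = 0.6824.
Q̄ = (1362/π) × (-0.2601 + 0.6824) = 433.54 × 0.4223 = 183.08 W/m².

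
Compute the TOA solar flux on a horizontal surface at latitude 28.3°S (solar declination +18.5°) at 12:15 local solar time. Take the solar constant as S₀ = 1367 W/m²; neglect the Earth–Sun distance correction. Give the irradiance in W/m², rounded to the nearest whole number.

933 W/m²

Hour angle H = 15° × (12.25 − 12) = 3.75°.
cos θ_z = sin φ sin δ + cos φ cos δ cos H = (-0.4741)(0.3173) + (0.8805)(0.9483)(0.9979) = 0.6828.
Top-of-atmosphere irradiance = S₀ cos θ_z = 1367 × 0.6828 = 933.39 W/m².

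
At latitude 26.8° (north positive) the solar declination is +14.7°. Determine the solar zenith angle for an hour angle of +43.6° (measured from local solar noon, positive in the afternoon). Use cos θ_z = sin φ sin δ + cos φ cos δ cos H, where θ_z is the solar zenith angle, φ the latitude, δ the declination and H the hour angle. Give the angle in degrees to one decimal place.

cos θ_z = sin(26.8°) sin(14.7°) + cos(26.8°) cos(14.7°) cos(43.60°) = 0.1144 + 0.6252 = 0.7396.
θ_z = arccos(0.7396) = 42.30°.

42.3°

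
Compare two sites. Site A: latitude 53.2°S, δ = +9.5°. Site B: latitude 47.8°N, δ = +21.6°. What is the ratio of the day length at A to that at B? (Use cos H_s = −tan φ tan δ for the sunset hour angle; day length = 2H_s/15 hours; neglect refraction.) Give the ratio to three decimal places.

0.665

A: H_s = arccos(−tan -53.2° · tan 9.5°) = 77.07°, so 2H_s/15 = 10.2760 h.
B: H_s = arccos(−tan 47.8° · tan 21.6°) = 115.89°, so 2H_s/15 = 15.4520 h.
Ratio A/B = 10.2760 / 15.4520 = 0.6650.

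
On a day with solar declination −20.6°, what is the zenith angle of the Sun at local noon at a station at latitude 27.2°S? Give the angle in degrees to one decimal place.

6.6°

At local solar noon the hour angle is zero, so the zenith angle is |φ − δ| = |-27.2° − (-20.6°)| = 6.6°.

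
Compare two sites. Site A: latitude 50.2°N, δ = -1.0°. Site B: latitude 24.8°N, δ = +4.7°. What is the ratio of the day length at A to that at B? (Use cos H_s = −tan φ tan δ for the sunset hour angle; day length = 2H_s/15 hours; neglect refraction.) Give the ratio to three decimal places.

0.963

A: H_s = arccos(−tan 50.2° · tan -1.0°) = 88.80°, so 2H_s/15 = 11.8400 h.
B: H_s = arccos(−tan 24.8° · tan 4.7°) = 92.18°, so 2H_s/15 = 12.2907 h.
Ratio A/B = 11.8400 / 12.2907 = 0.9633.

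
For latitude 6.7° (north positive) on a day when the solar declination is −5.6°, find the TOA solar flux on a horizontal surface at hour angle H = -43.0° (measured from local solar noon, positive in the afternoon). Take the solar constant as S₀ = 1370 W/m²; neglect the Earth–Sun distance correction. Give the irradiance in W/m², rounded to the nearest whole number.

cos θ_z = sin φ sin δ + cos φ cos δ cos H = (0.1167)(-0.0976) + (0.9932)(0.9952)(0.7314) = 0.7115.
Top-of-atmosphere irradiance = S₀ cos θ_z = 1370 × 0.7115 = 974.75 W/m².

975 W/m²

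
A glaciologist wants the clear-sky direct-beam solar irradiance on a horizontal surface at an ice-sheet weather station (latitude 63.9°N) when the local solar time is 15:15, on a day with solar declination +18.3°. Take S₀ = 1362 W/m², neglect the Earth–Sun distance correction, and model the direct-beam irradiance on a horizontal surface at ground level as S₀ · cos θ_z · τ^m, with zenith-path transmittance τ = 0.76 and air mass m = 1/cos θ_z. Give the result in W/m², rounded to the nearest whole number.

Hour angle H = 15° × (15.25 − 12) = 48.75°.
With φ = 63.9°, δ = 18.3°, H = 48.75°: sin φ sin δ = 0.2820, cos φ cos δ cos H = 0.2754, so cos θ_z = 0.5574.
Air mass m = 1/cos θ_z = 1/0.5574 = 1.794; τ^m = 0.76^1.794 = 0.6112.
Surface direct beam = 1362 × 0.5574 × 0.6112 = 464.01 W/m².

464 W/m²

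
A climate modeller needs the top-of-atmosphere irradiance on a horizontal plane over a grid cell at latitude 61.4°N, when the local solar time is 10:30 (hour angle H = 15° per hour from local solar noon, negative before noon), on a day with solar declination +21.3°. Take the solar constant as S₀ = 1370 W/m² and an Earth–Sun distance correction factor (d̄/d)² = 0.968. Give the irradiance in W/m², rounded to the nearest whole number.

969 W/m²

Hour angle H = 15° × (10.5 − 12) = -22.50°.
cos θ_z = sin(61.4°) sin(21.3°) + cos(61.4°) cos(21.3°) cos(-22.50°) = 0.3189 + 0.4120 = 0.7309.
Top-of-atmosphere irradiance = S₀ (d̄/d)² cos θ_z = 1370 × 0.968 × 0.7309 = 969.29 W/m².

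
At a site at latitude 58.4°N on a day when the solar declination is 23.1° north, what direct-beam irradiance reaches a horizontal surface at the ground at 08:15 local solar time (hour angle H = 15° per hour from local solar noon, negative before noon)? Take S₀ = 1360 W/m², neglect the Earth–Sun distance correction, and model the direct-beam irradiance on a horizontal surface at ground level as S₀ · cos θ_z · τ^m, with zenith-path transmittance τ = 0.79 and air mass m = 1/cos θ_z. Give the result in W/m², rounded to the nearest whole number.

Hour angle H = 15° × (8.25 − 12) = -56.25°.
cos θ_z = sin φ sin δ + cos φ cos δ cos H = (0.8517)(0.3923) + (0.5240)(0.9198)(0.5556) = 0.6019.
Air mass m = 1/cos θ_z = 1/0.6019 = 1.661; τ^m = 0.79^1.661 = 0.6760.
Surface direct beam = 1360 × 0.6019 × 0.6760 = 553.36 W/m².

553 W/m²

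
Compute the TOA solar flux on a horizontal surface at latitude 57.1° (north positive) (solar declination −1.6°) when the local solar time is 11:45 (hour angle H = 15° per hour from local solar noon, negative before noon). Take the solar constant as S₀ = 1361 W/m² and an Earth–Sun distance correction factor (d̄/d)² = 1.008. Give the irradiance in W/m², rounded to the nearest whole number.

711 W/m²

Hour angle H = 15° × (11.75 − 12) = -3.75°.
cos θ_z = sin φ sin δ + cos φ cos δ cos H = (0.8396)(-0.0279) + (0.5432)(0.9996)(0.9979) = 0.5184.
Top-of-atmosphere irradiance = S₀ (d̄/d)² cos θ_z = 1361 × 1.008 × 0.5184 = 711.19 W/m².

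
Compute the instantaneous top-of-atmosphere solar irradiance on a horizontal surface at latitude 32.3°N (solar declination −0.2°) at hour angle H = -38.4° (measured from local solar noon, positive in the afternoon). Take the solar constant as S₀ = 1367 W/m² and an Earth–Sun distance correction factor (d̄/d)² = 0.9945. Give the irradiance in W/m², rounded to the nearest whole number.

cos θ_z = sin(32.3°) sin(-0.2°) + cos(32.3°) cos(-0.2°) cos(-38.40°) = -0.0019 + 0.6624 = 0.6605.
Top-of-atmosphere irradiance = S₀ (d̄/d)² cos θ_z = 1367 × 0.9945 × 0.6605 = 897.94 W/m².

898 W/m²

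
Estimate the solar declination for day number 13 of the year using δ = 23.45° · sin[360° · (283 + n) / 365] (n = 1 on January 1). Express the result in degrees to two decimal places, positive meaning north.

360 × (283 + 13) / 365 = 291.945°; sin(291.945°) = -0.9275.
δ = 23.45 × -0.9275 = -21.750° ≈ -21.75°.

-21.75°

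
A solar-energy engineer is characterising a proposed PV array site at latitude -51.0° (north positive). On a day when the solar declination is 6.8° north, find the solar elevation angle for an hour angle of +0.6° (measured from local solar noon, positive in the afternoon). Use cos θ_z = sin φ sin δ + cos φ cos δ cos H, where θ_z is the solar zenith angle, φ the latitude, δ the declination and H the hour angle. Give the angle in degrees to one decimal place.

32.2°

With φ = -51.0°, δ = 6.8°, H = 0.60°: sin φ sin δ = -0.0920, cos φ cos δ cos H = 0.6249, so cos θ_z = 0.5329.
θ_z = arccos(0.5329) = 57.80°, so the elevation is 90° − 57.80° = 32.20°.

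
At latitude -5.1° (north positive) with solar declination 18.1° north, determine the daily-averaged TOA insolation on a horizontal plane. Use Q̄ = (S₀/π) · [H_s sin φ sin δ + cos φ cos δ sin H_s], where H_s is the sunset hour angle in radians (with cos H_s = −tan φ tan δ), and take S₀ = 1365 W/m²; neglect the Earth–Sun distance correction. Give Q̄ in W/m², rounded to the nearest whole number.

cos H_s = −tan(-5.1°) · tan(18.1°) = 0.0292, so H_s = arccos(0.0292) = 88.33°. In radians, H_s = 1.5416.
H_s sin φ sin δ = 1.5416 × -0.0889 × 0.3107 = -0.0426.
cos φ cos δ sin H_s = 0.9960 × 0.9505 × 0.9996 = 0.9463.
Q̄ = (1365/π) × (-0.0426 + 0.9463) = 434.49 × 0.9037 = 392.65 W/m².

393 W/m²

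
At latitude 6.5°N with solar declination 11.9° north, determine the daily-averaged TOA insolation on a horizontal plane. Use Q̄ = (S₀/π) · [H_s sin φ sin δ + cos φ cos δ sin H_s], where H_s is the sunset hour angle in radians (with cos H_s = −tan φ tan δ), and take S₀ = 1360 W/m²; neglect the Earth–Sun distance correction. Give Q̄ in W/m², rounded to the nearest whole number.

437 W/m²

−tan φ tan δ = −(0.1139)(0.2107) = -0.0240; H_s = arccos(-0.0240) = 91.38°. In radians, H_s = 1.5949.
H_s sin φ sin δ = 1.5949 × 0.1132 × 0.2062 = 0.0372.
cos φ cos δ sin H_s = 0.9936 × 0.9785 × 0.9997 = 0.9719.
Q̄ = (1360/π) × (0.0372 + 0.9719) = 432.90 × 1.0091 = 436.84 W/m².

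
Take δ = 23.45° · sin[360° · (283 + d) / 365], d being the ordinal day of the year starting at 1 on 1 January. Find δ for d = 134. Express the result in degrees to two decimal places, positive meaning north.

+18.30°

360 × (283 + 134) / 365 = 411.288°; sin(411.288°) = 0.7803.
δ = 23.45 × 0.7803 = 18.298° ≈ +18.30°.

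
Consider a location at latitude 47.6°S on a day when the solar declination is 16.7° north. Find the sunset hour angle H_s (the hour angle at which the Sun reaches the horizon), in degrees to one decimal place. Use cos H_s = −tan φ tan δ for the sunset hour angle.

70.8°

cos H_s = −tan(-47.6°) · tan(16.7°) = 0.3286, so H_s = arccos(0.3286) = 70.82°.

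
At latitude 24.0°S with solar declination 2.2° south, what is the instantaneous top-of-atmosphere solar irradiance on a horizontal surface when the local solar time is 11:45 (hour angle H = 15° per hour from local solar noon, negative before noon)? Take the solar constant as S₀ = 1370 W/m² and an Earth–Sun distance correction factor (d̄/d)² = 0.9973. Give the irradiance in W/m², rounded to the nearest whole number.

Hour angle H = 15° × (11.75 − 12) = -3.75°.
cos θ_z = sin φ sin δ + cos φ cos δ cos H = (-0.4067)(-0.0384) + (0.9135)(0.9993)(0.9979) = 0.9266.
Top-of-atmosphere irradiance = S₀ (d̄/d)² cos θ_z = 1370 × 0.9973 × 0.9266 = 1266.01 W/m².

1266 W/m²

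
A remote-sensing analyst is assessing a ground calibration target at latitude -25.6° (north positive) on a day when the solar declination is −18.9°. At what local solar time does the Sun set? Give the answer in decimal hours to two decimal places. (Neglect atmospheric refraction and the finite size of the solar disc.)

18.63 h

−tan φ tan δ = −(-0.4791)(-0.3424) = -0.1640; H_s = arccos(-0.1640) = 99.44°.
Sunset is at 12 + H_s/15 = 12 + 6.629 = 18.629 h local solar time.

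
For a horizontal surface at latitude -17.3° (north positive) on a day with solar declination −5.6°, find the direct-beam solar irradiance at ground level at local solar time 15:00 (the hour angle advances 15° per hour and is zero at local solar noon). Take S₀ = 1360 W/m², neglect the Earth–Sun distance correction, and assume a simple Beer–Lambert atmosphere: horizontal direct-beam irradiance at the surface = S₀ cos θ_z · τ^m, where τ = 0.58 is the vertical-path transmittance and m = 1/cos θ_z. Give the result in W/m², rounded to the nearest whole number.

Hour angle H = 15° × (15 − 12) = 45.00°.
With φ = -17.3°, δ = -5.6°, H = 45.00°: sin φ sin δ = 0.0290, cos φ cos δ cos H = 0.6719, so cos θ_z = 0.7009.
Air mass m = 1/cos θ_z = 1/0.7009 = 1.427; τ^m = 0.58^1.427 = 0.4596.
Surface direct beam = 1360 × 0.7009 × 0.4596 = 438.10 W/m².

438 W/m²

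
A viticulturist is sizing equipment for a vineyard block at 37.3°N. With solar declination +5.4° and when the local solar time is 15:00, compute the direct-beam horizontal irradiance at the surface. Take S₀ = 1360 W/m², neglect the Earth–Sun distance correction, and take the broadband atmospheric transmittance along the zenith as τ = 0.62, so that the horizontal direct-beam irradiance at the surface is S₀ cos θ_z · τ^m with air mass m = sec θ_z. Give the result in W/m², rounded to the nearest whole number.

387 W/m²

Hour angle H = 15° × (15 − 12) = 45.00°.
cos θ_z = sin(37.3°) sin(5.4°) + cos(37.3°) cos(5.4°) cos(45.00°) = 0.0570 + 0.5600 = 0.6170.
Air mass m = 1/cos θ_z = 1/0.6170 = 1.621; τ^m = 0.62^1.621 = 0.4608.
Surface direct beam = 1360 × 0.6170 × 0.4608 = 386.67 W/m².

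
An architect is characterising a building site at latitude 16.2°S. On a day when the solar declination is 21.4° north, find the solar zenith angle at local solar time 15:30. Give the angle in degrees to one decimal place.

63.7°

Hour angle H = 15° × (15.5 − 12) = 52.50°.
With φ = -16.2°, δ = 21.4°, H = 52.50°: sin φ sin δ = -0.1018, cos φ cos δ cos H = 0.5443, so cos θ_z = 0.4425.
θ_z = arccos(0.4425) = 63.74°.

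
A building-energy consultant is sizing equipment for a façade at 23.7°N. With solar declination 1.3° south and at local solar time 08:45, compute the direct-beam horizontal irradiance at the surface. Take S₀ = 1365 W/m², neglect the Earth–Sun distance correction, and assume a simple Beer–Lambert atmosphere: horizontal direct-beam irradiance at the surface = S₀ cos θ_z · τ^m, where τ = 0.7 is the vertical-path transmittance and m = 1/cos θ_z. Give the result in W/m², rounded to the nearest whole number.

Hour angle H = 15° × (8.75 − 12) = -48.75°.
With φ = 23.7°, δ = -1.3°, H = -48.75°: sin φ sin δ = -0.0091, cos φ cos δ cos H = 0.6036, so cos θ_z = 0.5945.
Air mass m = 1/cos θ_z = 1/0.5945 = 1.682; τ^m = 0.7^1.682 = 0.5489.
Surface direct beam = 1365 × 0.5945 × 0.5489 = 445.43 W/m².

445 W/m²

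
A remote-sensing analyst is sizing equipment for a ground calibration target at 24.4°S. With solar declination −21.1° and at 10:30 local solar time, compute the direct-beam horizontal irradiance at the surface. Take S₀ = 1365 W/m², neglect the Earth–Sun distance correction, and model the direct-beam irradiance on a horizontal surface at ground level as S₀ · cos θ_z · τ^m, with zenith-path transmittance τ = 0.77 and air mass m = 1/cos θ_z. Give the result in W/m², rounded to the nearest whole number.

Hour angle H = 15° × (10.5 − 12) = -22.50°.
With φ = -24.4°, δ = -21.1°, H = -22.50°: sin φ sin δ = 0.1487, cos φ cos δ cos H = 0.7850, so cos θ_z = 0.9337.
Air mass m = 1/cos θ_z = 1/0.9337 = 1.071; τ^m = 0.77^1.071 = 0.7558.
Surface direct beam = 1365 × 0.9337 × 0.7558 = 963.27 W/m².

963 W/m²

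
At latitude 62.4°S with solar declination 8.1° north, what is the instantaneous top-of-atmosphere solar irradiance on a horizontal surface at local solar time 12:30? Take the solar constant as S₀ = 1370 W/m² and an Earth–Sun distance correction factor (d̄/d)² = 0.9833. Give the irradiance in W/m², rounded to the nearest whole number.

Hour angle H = 15° × (12.5 − 12) = 7.50°.
cos θ_z = sin(-62.4°) sin(8.1°) + cos(-62.4°) cos(8.1°) cos(7.50°) = -0.1249 + 0.4548 = 0.3299.
Top-of-atmosphere irradiance = S₀ (d̄/d)² cos θ_z = 1370 × 0.9833 × 0.3299 = 444.42 W/m².

444 W/m²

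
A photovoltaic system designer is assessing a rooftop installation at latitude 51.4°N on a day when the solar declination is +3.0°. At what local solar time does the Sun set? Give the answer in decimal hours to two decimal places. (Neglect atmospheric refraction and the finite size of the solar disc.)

The sunset hour angle satisfies cos H_s = −tan φ tan δ = -0.0657, giving H_s = 93.77°.
Sunset is at 12 + H_s/15 = 12 + 6.251 = 18.251 h local solar time.

18.25 h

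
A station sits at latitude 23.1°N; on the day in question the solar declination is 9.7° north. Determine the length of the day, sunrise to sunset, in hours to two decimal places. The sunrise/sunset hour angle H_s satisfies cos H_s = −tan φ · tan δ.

12.56 hours

The sunset hour angle satisfies cos H_s = −tan φ tan δ = -0.0729, giving H_s = 94.18°.
Day length = 2 H_s / 15° h⁻¹ = 188.36° / 15 = 12.557 h.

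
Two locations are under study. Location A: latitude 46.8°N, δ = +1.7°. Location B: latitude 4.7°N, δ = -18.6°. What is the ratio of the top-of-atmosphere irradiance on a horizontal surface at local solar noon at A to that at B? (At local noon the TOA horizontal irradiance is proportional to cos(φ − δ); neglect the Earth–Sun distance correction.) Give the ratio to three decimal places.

A: cos θ_z = cos(46.8° − (1.7°)) = 0.7059.
B: cos θ_z = cos(4.7° − (-18.6°)) = 0.9184.
Ratio A/B = 0.7059 / 0.9184 = 0.7686.

0.769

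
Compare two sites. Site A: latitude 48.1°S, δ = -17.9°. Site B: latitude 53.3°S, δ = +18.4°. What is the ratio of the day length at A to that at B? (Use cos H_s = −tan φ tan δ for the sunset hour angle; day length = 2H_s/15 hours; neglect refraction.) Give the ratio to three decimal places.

1.750

A: H_s = arccos(−tan -48.1° · tan -17.9°) = 111.10°, so 2H_s/15 = 14.8133 h.
B: H_s = arccos(−tan -53.3° · tan 18.4°) = 63.49°, so 2H_s/15 = 8.4653 h.
Ratio A/B = 14.8133 / 8.4653 = 1.7499.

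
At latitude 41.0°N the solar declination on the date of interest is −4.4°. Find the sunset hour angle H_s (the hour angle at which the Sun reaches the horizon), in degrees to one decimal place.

86.2°

The sunset hour angle satisfies cos H_s = −tan φ tan δ = 0.0669, giving H_s = 86.16°.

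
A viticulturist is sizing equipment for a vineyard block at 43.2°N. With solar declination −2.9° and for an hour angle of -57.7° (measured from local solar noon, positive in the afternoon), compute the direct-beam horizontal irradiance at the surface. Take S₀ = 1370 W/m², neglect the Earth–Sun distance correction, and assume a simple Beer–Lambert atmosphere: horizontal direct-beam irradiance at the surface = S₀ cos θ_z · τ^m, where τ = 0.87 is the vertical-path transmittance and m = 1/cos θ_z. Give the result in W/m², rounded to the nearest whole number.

cos θ_z = sin φ sin δ + cos φ cos δ cos H = (0.6845)(-0.0506) + (0.7290)(0.9987)(0.5344) = 0.3544.
Air mass m = 1/cos θ_z = 1/0.3544 = 2.822; τ^m = 0.87^2.822 = 0.6750.
Surface direct beam = 1370 × 0.3544 × 0.6750 = 327.73 W/m².

328 W/m²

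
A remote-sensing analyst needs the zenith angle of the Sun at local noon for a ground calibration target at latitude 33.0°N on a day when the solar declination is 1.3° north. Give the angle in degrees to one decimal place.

31.7°

At local solar noon the hour angle is zero, so the zenith angle is |φ − δ| = |33.0° − (1.3°)| = 31.7°.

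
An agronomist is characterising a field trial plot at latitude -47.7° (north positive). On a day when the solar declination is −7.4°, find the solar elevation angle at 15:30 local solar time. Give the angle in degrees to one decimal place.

Hour angle H = 15° × (15.5 − 12) = 52.50°.
cos θ_z = sin(-47.7°) sin(-7.4°) + cos(-47.7°) cos(-7.4°) cos(52.50°) = 0.0953 + 0.4063 = 0.5016.
θ_z = arccos(0.5016) = 59.89°, so the elevation is 90° − 59.89° = 30.11°.

30.1°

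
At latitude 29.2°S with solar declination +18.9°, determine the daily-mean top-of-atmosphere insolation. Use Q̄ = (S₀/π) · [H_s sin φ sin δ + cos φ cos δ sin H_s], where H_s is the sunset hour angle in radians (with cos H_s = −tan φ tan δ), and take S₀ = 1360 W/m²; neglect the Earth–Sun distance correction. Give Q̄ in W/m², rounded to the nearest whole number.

257 W/m²

cos H_s = −tan(-29.2°) · tan(18.9°) = 0.1913, so H_s = arccos(0.1913) = 78.97°. In radians, H_s = 1.3783.
H_s sin φ sin δ = 1.3783 × -0.4879 × 0.3239 = -0.2178.
cos φ cos δ sin H_s = 0.8729 × 0.9461 × 0.9815 = 0.8106.
Q̄ = (1360/π) × (-0.2178 + 0.8106) = 432.90 × 0.5928 = 256.62 W/m².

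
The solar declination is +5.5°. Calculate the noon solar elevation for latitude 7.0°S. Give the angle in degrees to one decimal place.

77.5°

At local solar noon the hour angle is zero, so the elevation is 90° − |φ − δ| = 90° − |-7.0° − (5.5°)| = 90° − 12.5° = 77.5°.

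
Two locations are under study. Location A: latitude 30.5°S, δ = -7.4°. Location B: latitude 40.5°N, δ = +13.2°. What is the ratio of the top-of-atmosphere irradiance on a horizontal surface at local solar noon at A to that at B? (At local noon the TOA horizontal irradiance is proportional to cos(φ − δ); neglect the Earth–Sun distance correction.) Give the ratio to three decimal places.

A: cos θ_z = cos(-30.5° − (-7.4°)) = 0.9198.
B: cos θ_z = cos(40.5° − (13.2°)) = 0.8886.
Ratio A/B = 0.9198 / 0.8886 = 1.0351.

1.035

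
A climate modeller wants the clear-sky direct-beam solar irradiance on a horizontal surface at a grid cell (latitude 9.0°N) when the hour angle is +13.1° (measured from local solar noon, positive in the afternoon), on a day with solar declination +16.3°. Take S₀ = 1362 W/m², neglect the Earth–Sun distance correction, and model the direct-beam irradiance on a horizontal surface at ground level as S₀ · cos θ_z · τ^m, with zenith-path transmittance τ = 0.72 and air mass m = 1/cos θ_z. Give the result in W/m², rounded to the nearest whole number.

938 W/m²

cos θ_z = sin φ sin δ + cos φ cos δ cos H = (0.1564)(0.2807) + (0.9877)(0.9598)(0.9740) = 0.9672.
Air mass m = 1/cos θ_z = 1/0.9672 = 1.034; τ^m = 0.72^1.034 = 0.7120.
Surface direct beam = 1362 × 0.9672 × 0.7120 = 937.94 W/m².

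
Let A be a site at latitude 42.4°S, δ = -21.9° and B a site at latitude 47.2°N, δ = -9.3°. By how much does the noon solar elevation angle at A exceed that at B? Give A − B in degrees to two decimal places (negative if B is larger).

+36.00°

A: 90° − |-42.4 − (-21.9)| = 69.50°.
B: 90° − |47.2 − (-9.3)| = 33.50°.
A − B = 69.50 − 33.50 = 36.00°.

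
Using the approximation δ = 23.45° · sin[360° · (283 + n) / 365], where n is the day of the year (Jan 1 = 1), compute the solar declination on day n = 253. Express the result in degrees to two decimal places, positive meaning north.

+4.61°

360 × (283 + 253) / 365 = 528.658°; sin(528.658°) = 0.1967.
δ = 23.45 × 0.1967 = 4.613° ≈ +4.61°.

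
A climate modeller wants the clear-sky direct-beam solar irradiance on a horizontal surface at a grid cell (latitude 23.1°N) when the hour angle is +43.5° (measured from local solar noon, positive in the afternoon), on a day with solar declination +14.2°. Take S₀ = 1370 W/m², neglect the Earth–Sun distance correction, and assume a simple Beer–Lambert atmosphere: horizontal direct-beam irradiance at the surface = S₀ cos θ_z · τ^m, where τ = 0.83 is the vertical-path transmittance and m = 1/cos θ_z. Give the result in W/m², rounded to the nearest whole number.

cos θ_z = sin(23.1°) sin(14.2°) + cos(23.1°) cos(14.2°) cos(43.50°) = 0.0962 + 0.6468 = 0.7430.
Air mass m = 1/cos θ_z = 1/0.7430 = 1.346; τ^m = 0.83^1.346 = 0.7782.
Surface direct beam = 1370 × 0.7430 × 0.7782 = 792.14 W/m².

792 W/m²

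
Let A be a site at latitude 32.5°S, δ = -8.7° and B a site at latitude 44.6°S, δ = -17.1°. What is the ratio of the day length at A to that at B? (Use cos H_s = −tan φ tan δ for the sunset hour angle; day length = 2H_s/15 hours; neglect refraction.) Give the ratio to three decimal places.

0.888

A: H_s = arccos(−tan -32.5° · tan -8.7°) = 95.59°, so 2H_s/15 = 12.7453 h.
B: H_s = arccos(−tan -44.6° · tan -17.1°) = 107.66°, so 2H_s/15 = 14.3547 h.
Ratio A/B = 12.7453 / 14.3547 = 0.8879.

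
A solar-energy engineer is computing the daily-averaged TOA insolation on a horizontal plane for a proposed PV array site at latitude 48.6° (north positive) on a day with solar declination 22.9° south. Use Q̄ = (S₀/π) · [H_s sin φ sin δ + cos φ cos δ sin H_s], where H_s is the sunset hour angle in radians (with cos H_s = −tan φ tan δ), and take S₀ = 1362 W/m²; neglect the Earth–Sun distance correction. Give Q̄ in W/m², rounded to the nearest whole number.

The sunset hour angle satisfies cos H_s = −tan φ tan δ = 0.4791, giving H_s = 61.37°. In radians, H_s = 1.0711.
H_s sin φ sin δ = 1.0711 × 0.7501 × -0.3891 = -0.3126.
cos φ cos δ sin H_s = 0.6613 × 0.9212 × 0.8777 = 0.5347.
Q̄ = (1362/π) × (-0.3126 + 0.5347) = 433.54 × 0.2221 = 96.29 W/m².

96 W/m²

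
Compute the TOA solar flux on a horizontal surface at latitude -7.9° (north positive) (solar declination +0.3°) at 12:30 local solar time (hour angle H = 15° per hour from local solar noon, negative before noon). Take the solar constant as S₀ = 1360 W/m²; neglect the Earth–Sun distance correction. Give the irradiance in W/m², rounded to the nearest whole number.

Hour angle H = 15° × (12.5 − 12) = 7.50°.
cos θ_z = sin(-7.9°) sin(0.3°) + cos(-7.9°) cos(0.3°) cos(7.50°) = -0.0007 + 0.9820 = 0.9813.
Top-of-atmosphere irradiance = S₀ cos θ_z = 1360 × 0.9813 = 1334.57 W/m².

1335 W/m²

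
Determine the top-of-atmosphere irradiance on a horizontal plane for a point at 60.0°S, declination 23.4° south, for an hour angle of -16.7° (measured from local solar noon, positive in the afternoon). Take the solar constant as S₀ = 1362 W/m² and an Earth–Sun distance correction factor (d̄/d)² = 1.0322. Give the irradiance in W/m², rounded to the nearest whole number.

With φ = -60.0°, δ = -23.4°, H = -16.70°: sin φ sin δ = 0.3439, cos φ cos δ cos H = 0.4395, so cos θ_z = 0.7834.
Top-of-atmosphere irradiance = S₀ (d̄/d)² cos θ_z = 1362 × 1.0322 × 0.7834 = 1101.35 W/m².

1101 W/m²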